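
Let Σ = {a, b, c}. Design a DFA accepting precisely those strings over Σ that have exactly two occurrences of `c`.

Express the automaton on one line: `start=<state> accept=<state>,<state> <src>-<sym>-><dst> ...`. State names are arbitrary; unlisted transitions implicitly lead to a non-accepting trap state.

Count `c`s, saturating at 3: states q0 through q2 mean 0 through 2 `c`s seen; q3 means more than 2. Each `c` increments (capped at q3); other symbols loop. Accept from {q2}.
4 states suffice.
        a   b   c  
>  q0   q0  q0  q1 
   q1   q1  q1  q2 
 * q2   q2  q2  q3 
   q3   q3  q3  q3 
(> = start, * = accepting)

start=q0 accept=q2 q0-a->q0 q0-b->q0 q0-c->q1 q1-a->q1 q1-b->q1 q1-c->q2 q2-a->q2 q2-b->q2 q2-c->q3 q3-a->q3 q3-b->q3 q3-c->q3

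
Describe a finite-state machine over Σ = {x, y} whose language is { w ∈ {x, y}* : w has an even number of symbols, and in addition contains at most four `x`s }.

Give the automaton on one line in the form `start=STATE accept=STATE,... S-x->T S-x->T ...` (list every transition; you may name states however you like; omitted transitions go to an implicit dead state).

start=q0 accept=q0,q3,q4,q7,q8 q0-x->q1 q0-y->q2 q1-x->q3 q1-y->q4 q2-x->q4 q2-y->q0 q3-x->q5 q3-y->q6 q4-x->q6 q4-y->q1 q5-x->q7 q5-y->q8 q6-x->q8 q6-y->q3 q7-x->q9 q7-y->q10 q8-x->q10 q8-y->q5 q9-x->q9 q9-y->q9 q10-x->q9 q10-y->q7

Build one automaton per condition and run them in lockstep. One (2 states) tracks the input length modulo 2; the other (6 states) tracks the count of `x`s, saturating at 5. Each combined state is a pair, one component from each; accept when both components accept. After merging equivalent states the machine shrinks.
11 states suffice.
          x    y  
>* q0     q1   q2 
   q1     q3   q4 
   q2     q4   q0 
 * q3     q5   q6 
 * q4     q6   q1 
   q5     q7   q8 
   q6     q8   q3 
 * q7     q9  q10 
 * q8    q10   q5 
   q9     q9   q9 
   q10    q9   q7 
(> = start, * = accepting)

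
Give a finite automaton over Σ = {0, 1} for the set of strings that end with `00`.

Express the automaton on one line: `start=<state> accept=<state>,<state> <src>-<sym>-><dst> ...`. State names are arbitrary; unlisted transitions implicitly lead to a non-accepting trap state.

Let each state record the length of the longest suffix of the input read so far that is also a prefix of `00`. S1 means the last symbol is `0`; S2 means the last 2 symbols are `00`. Accept only at S2, where the string currently ends in `00`.
3 states suffice.
        0   1  
>  S0   S1  S0 
   S1   S2  S0 
 * S2   S2  S0 
(> = start, * = accepting)

start=S0 accept=S2 S0-0->S1 S0-1->S0 S1-0->S2 S1-1->S0 S2-0->S2 S2-1->S0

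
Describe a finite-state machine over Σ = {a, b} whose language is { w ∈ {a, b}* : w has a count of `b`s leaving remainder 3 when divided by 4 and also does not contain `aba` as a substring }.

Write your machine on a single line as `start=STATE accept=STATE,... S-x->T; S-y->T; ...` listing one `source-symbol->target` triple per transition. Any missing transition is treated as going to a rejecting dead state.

Build one automaton per condition and run them in lockstep. One (4 states) tracks the count of `b`s modulo 4; the other (4 states) tracks partial matches of the forbidden pattern `aba`. Each combined state is a pair, one component from each; accept when both components accept. After merging equivalent states the machine shrinks.
With 13 states:
          a    b  
>  s0     s1   s2 
   s1     s1   s3 
   s2     s4   s5 
   s3     s6   s5 
   s4     s4   s7 
   s5     s8   s9 
   s6     s6   s6 
   s7     s6   s9 
   s8     s8  s10 
 * s9    s11   s0 
 * s10    s6   s0 
 * s11   s11  s12 
   s12    s6   s2 
(> = start, * = accepting)

start=s0; accept=s9,s10,s11; s0-a->s1; s0-b->s2; s1-a->s1; s1-b->s3; s2-a->s4; s2-b->s5; s3-a->s6; s3-b->s5; s4-a->s4; s4-b->s7; s5-a->s8; s5-b->s9; s6-a->s6; s6-b->s6; s7-a->s6; s7-b->s9; s8-a->s8; s8-b->s10; s9-a->s11; s9-b->s0; s10-a->s6; s10-b->s0; s11-a->s11; s11-b->s12; s12-a->s6; s12-b->s2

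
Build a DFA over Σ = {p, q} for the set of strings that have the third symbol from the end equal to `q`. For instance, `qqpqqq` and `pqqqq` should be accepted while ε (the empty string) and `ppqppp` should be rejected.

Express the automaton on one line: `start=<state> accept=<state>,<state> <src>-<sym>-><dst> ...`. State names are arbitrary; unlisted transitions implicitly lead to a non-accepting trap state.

start=S0 accept=S11,S12,S13,S14 S0-p->S1 S0-q->S2 S1-p->S3 S1-q->S4 S2-p->S5 S2-q->S6 S3-p->S7 S3-q->S8 S4-p->S9 S4-q->S10 S5-p->S11 S5-q->S12 S6-p->S13 S6-q->S14 S7-p->S7 S7-q->S8 S8-p->S9 S8-q->S10 S9-p->S11 S9-q->S12 S10-p->S13 S10-q->S14 S11-p->S7 S11-q->S8 S12-p->S9 S12-q->S10 S13-p->S11 S13-q->S12 S14-p->S13 S14-q->S14

A DFA must remember the last 3 symbols (since which symbol is third-to-last isn't known until the input ends). Use one state per possible window of the last ≤3 symbols; accept from those whose window starts with `q`.
15 states suffice.
          p    q  
>  S0     S1   S2 
   S1     S3   S4 
   S2     S5   S6 
   S3     S7   S8 
   S4     S9  S10 
   S5    S11  S12 
   S6    S13  S14 
   S7     S7   S8 
   S8     S9  S10 
   S9    S11  S12 
   S10   S13  S14 
 * S11    S7   S8 
 * S12    S9  S10 
 * S13   S11  S12 
 * S14   S13  S14 
(> = start, * = accepting)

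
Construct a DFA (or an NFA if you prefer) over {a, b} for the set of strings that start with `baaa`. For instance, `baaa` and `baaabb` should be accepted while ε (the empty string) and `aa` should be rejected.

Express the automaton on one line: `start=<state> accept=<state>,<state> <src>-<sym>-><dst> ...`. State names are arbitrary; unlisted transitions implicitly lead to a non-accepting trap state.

start=S0 accept=S4 S0-a->S5 S0-b->S1 S1-a->S2 S1-b->S5 S2-a->S3 S2-b->S5 S3-a->S4 S3-b->S5 S4-a->S4 S4-b->S4 S5-a->S5 S5-b->S5

Check the first 4 symbols one by one: S0 through S3 record how many have matched `baaa` so far; any wrong symbol goes to the dead state S5. After all 4 match we enter the accepting sink S4.
A 6-state machine:
        a   b  
>  S0   S5  S1 
   S1   S2  S5 
   S2   S3  S5 
   S3   S4  S5 
 * S4   S4  S4 
   S5   S5  S5 
(> = start, * = accepting)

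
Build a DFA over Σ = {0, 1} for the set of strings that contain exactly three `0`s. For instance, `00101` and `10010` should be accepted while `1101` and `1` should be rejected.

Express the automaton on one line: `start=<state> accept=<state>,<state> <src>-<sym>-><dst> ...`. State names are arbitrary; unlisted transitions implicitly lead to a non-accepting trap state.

start=q0 accept=q3 q0-0->q1 q0-1->q0 q1-0->q2 q1-1->q1 q2-0->q3 q2-1->q2 q3-0->q4 q3-1->q3 q4-0->q4 q4-1->q4

Count `0`s, saturating at 4: states q0 through q3 mean 0 through 3 `0`s seen; q4 means more than 3. Each `0` increments (capped at q4); other symbols loop. Accept from {q3}.
A 5-state machine:
        0   1  
>  q0   q1  q0 
   q1   q2  q1 
   q2   q3  q2 
 * q3   q4  q3 
   q4   q4  q4 
(> = start, * = accepting)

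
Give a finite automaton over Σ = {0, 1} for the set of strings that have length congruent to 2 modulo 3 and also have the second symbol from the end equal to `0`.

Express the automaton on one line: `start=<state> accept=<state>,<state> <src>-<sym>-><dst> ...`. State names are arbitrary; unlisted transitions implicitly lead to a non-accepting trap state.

start=q0 accept=q3,q4 q0-0->q1 q0-1->q2 q1-0->q3 q1-1->q4 q2-0->q5 q2-1->q6 q3-0->q7 q3-1->q8 q4-0->q9 q4-1->q10 q5-0->q7 q5-1->q8 q6-0->q9 q6-1->q10 q7-0->q11 q7-1->q12 q8-0->q13 q8-1->q14 q9-0->q11 q9-1->q12 q10-0->q13 q10-1->q14 q11-0->q3 q11-1->q4 q12-0->q5 q12-1->q6 q13-0->q3 q13-1->q4 q14-0->q5 q14-1->q6

Run two small machines in parallel and take their product. The first has 3 states tracking the input length modulo 3; the second has 7 states tracking the last 2 symbols read. A product state is a pair (one from each), accepting exactly when both do.
With 15 states:
          0    1  
>  q0     q1   q2 
   q1     q3   q4 
   q2     q5   q6 
 * q3     q7   q8 
 * q4     q9  q10 
   q5     q7   q8 
   q6     q9  q10 
   q7    q11  q12 
   q8    q13  q14 
   q9    q11  q12 
   q10   q13  q14 
   q11    q3   q4 
   q12    q5   q6 
   q13    q3   q4 
   q14    q5   q6 
(> = start, * = accepting)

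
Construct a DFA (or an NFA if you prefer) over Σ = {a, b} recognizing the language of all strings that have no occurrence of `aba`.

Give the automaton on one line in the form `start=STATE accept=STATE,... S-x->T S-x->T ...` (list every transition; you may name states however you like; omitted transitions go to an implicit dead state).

start=q0 accept=q0,q1,q2 q0-a->q1 q0-b->q0 q1-a->q1 q1-b->q2 q2-a->q3 q2-b->q0 q3-a->q3 q3-b->q3

This is the complement of 'contains `aba`'. Use the same substring-matching states — q0 through q3 holding how much of `aba` has just been matched — but flip the accepting set: everything except the trap q3 accepts.
With 4 states:
        a   b  
>* q0   q1  q0 
 * q1   q1  q2 
 * q2   q3  q0 
   q3   q3  q3 
(> = start, * = accepting)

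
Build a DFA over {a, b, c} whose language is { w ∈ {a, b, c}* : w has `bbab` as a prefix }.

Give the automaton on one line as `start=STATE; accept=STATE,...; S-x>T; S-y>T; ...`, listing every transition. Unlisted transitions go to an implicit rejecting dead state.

Check the first 4 symbols one by one: q0 through q3 record how many have matched `bbab` so far; any wrong symbol goes to the dead state q5. After all 4 match we enter the accepting sink q4.
        a   b   c  
>  q0   q5  q1  q5 
   q1   q5  q2  q5 
   q2   q3  q5  q5 
   q3   q5  q4  q5 
 * q4   q4  q4  q4 
   q5   q5  q5  q5 
(> = start, * = accepting)

start=q0; accept=q4; q0-a>q5; q0-b>q1; q0-c>q5; q1-a>q5; q1-b>q2; q1-c>q5; q2-a>q3; q2-b>q5; q2-c>q5; q3-a>q5; q3-b>q4; q3-c>q5; q4-a>q4; q4-b>q4; q4-c>q4; q5-a>q5; q5-b>q5; q5-c>q5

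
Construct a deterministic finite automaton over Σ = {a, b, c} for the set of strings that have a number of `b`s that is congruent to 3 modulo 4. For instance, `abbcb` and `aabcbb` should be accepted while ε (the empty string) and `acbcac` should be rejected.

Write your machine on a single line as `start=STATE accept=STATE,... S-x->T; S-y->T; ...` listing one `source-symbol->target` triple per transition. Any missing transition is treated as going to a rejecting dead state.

Keep the running count of `b`s modulo 4: each `b` advances along the cycle s0 → s1 → s2 → s3 → s0 while other symbols loop. Accept at s3.
With 4 states:
        a   b   c  
>  s0   s0  s1  s0 
   s1   s1  s2  s1 
   s2   s2  s3  s2 
 * s3   s3  s0  s3 
(> = start, * = accepting)

start=s0; accept=s3; s0-a->s0; s0-b->s1; s0-c->s0; s1-a->s1; s1-b->s2; s1-c->s1; s2-a->s2; s2-b->s3; s2-c->s2; s3-a->s3; s3-b->s0; s3-c->s3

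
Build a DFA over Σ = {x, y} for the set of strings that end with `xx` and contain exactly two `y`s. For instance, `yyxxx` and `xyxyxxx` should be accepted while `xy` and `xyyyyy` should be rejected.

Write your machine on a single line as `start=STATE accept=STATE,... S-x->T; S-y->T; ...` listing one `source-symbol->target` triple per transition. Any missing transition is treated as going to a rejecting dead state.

start=q0; accept=q9; q0-x->q1; q0-y->q2; q1-x->q3; q1-y->q2; q2-x->q4; q2-y->q5; q3-x->q3; q3-y->q2; q4-x->q6; q4-y->q5; q5-x->q7; q5-y->q8; q6-x->q6; q6-y->q5; q7-x->q9; q7-y->q8; q8-x->q10; q8-y->q8; q9-x->q9; q9-y->q8; q10-x->q11; q10-y->q8; q11-x->q11; q11-y->q8

Handle the two conditions separately and then intersect. One (3 states) tracks how much of the suffix `xx` has currently been matched; the other (4 states) tracks the count of `y`s, saturating at 3. Each combined state is a pair, one component from each; accept when both components accept.
12 states suffice.
          x    y  
>  q0     q1   q2 
   q1     q3   q2 
   q2     q4   q5 
   q3     q3   q2 
   q4     q6   q5 
   q5     q7   q8 
   q6     q6   q5 
   q7     q9   q8 
   q8    q10   q8 
 * q9     q9   q8 
   q10   q11   q8 
   q11   q11   q8 
(> = start, * = accepting)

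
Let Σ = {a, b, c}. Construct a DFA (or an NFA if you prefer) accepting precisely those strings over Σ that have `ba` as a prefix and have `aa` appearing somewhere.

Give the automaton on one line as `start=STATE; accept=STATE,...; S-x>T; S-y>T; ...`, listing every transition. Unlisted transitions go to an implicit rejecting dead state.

start=q0; accept=q4; q0-a>q1; q0-b>q2; q0-c>q1; q1-a>q1; q1-b>q1; q1-c>q1; q2-a>q3; q2-b>q1; q2-c>q1; q3-a>q4; q3-b>q5; q3-c>q5; q4-a>q4; q4-b>q4; q4-c>q4; q5-a>q3; q5-b>q5; q5-c>q5

Run two small machines in parallel and take their product. One (4 states) tracks whether the input so far still matches the prefix `ba`; the other (3 states) tracks whether and how much of `aa` has been seen. Each combined state is a pair, one component from each; accept when both components accept. After merging equivalent states the machine shrinks.
A 6-state machine:
        a   b   c  
>  q0   q1  q2  q1 
   q1   q1  q1  q1 
   q2   q3  q1  q1 
   q3   q4  q5  q5 
 * q4   q4  q4  q4 
   q5   q3  q5  q5 
(> = start, * = accepting)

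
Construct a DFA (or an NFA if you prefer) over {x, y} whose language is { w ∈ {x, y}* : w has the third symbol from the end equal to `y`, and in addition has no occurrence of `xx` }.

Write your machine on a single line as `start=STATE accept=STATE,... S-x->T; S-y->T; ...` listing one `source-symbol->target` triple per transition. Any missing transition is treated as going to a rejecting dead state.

Handle the two conditions separately and then intersect. One (15 states) tracks the last 3 symbols read; the other (3 states) tracks partial matches of the forbidden pattern `xx`. Each combined state is a pair, one component from each; accept when both components accept.
A 20-state machine:
          x    y  
>  q0     q1   q2 
   q1     q3   q4 
   q2     q5   q6 
   q3     q7   q8 
   q4     q9  q10 
   q5    q11  q12 
   q6    q13  q14 
   q7     q7   q8 
   q8    q15  q16 
   q9    q11  q12 
   q10   q13  q14 
   q11    q7   q8 
 * q12    q9  q10 
 * q13   q11  q12 
 * q14   q13  q14 
   q15   q11  q17 
   q16   q18  q19 
   q17   q15  q16 
   q18   q11  q17 
   q19   q18  q19 
(> = start, * = accepting)

start=q0; accept=q12,q13,q14; q0-x->q1; q0-y->q2; q1-x->q3; q1-y->q4; q2-x->q5; q2-y->q6; q3-x->q7; q3-y->q8; q4-x->q9; q4-y->q10; q5-x->q11; q5-y->q12; q6-x->q13; q6-y->q14; q7-x->q7; q7-y->q8; q8-x->q15; q8-y->q16; q9-x->q11; q9-y->q12; q10-x->q13; q10-y->q14; q11-x->q7; q11-y->q8; q12-x->q9; q12-y->q10; q13-x->q11; q13-y->q12; q14-x->q13; q14-y->q14; q15-x->q11; q15-y->q17; q16-x->q18; q16-y->q19; q17-x->q15; q17-y->q16; q18-x->q11; q18-y->q17; q19-x->q18; q19-y->q19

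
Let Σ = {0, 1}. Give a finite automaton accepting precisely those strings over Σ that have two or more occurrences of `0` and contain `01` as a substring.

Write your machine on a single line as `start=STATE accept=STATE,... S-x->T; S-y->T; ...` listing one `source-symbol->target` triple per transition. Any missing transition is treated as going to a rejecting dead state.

start=A; accept=E; A-0->B; A-1->A; B-0->C; B-1->D; C-0->C; C-1->E; D-0->E; D-1->D; E-0->E; E-1->E

Build one automaton per condition and run them in lockstep. The first has 4 states tracking the count of `0`s, saturating at 3; the second has 3 states tracking whether and how much of `01` has been seen. A product state is a pair (one from each), accepting exactly when both do. After merging equivalent states the machine shrinks.
A 5-state machine:
       0  1 
>  A   B  A 
   B   C  D 
   C   C  E 
   D   E  D 
 * E   E  E 
(> = start, * = accepting)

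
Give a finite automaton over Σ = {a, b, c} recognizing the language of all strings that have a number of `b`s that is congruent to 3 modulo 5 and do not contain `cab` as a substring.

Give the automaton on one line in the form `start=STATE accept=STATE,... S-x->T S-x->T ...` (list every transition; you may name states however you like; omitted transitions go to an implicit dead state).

start=S0 accept=S6,S11,S14 S0-a->S0 S0-b->S1 S0-c->S2 S1-a->S1 S1-b->S3 S1-c->S4 S2-a->S5 S2-b->S1 S2-c->S2 S3-a->S3 S3-b->S6 S3-c->S7 S4-a->S8 S4-b->S3 S4-c->S4 S5-a->S0 S5-b->S9 S5-c->S2 S6-a->S6 S6-b->S10 S6-c->S11 S7-a->S12 S7-b->S6 S7-c->S7 S8-a->S1 S8-b->S9 S8-c->S4 S9-a->S9 S9-b->S9 S9-c->S9 S10-a->S10 S10-b->S0 S10-c->S13 S11-a->S14 S11-b->S10 S11-c->S11 S12-a->S3 S12-b->S9 S12-c->S7 S13-a->S15 S13-b->S0 S13-c->S13 S14-a->S6 S14-b->S9 S14-c->S11 S15-a->S10 S15-b->S9 S15-c->S13

Run two small machines in parallel and take their product. One (5 states) tracks the count of `b`s modulo 5; the other (4 states) tracks partial matches of the forbidden pattern `cab`. Each combined state is a pair, one component from each; accept when both components accept. Equivalent product states are then merged.
16 states suffice.
          a    b    c  
>  S0     S0   S1   S2 
   S1     S1   S3   S4 
   S2     S5   S1   S2 
   S3     S3   S6   S7 
   S4     S8   S3   S4 
   S5     S0   S9   S2 
 * S6     S6  S10  S11 
   S7    S12   S6   S7 
   S8     S1   S9   S4 
   S9     S9   S9   S9 
   S10   S10   S0  S13 
 * S11   S14  S10  S11 
   S12    S3   S9   S7 
   S13   S15   S0  S13 
 * S14    S6   S9  S11 
   S15   S10   S9  S13 
(> = start, * = accepting)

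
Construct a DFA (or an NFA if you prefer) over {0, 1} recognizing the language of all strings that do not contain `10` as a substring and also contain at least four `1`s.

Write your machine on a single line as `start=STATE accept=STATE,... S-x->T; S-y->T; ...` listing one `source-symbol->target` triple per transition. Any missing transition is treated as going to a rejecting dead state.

start=A; accept=H,J; A-0->A; A-1->B; B-0->C; B-1->D; C-0->C; C-1->E; D-0->E; D-1->F; E-0->E; E-1->G; F-0->G; F-1->H; G-0->G; G-1->I; H-0->I; H-1->J; I-0->I; I-1->K; J-0->K; J-1->J; K-0->K; K-1->K

Handle the two conditions separately and then intersect. The first has 3 states tracking partial matches of the forbidden pattern `10`; the second has 6 states tracking the count of `1`s, saturating at 5. A product state is a pair (one from each), accepting exactly when both do.
       0  1 
>  A   A  B 
   B   C  D 
   C   C  E 
   D   E  F 
   E   E  G 
   F   G  H 
   G   G  I 
 * H   I  J 
   I   I  K 
 * J   K  J 
   K   K  K 
(> = start, * = accepting)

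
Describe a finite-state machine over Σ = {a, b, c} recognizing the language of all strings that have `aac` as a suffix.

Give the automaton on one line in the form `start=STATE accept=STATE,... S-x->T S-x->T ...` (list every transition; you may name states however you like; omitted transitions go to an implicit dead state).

Remember how much of `aac` the current input suffix matches. State q0 means no match yet; q1 means the last symbol is `a`; q2 means the last 2 symbols are `aa`; q3 means the last 3 symbols are `aac`. Only q3 accepts. On a mismatch, fall back to the longest proper suffix that is still a prefix of `aac`.
        a   b   c  
>  q0   q1  q0  q0 
   q1   q2  q0  q0 
   q2   q2  q0  q3 
 * q3   q1  q0  q0 
(> = start, * = accepting)

start=q0 accept=q3 q0-a->q1 q0-b->q0 q0-c->q0 q1-a->q2 q1-b->q0 q1-c->q0 q2-a->q2 q2-b->q0 q2-c->q3 q3-a->q1 q3-b->q0 q3-c->q0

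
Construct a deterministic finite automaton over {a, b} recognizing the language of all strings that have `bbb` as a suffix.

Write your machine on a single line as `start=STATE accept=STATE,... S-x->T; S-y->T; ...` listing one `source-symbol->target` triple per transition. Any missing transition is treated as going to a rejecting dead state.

Let each state record the length of the longest suffix of the input read so far that is also a prefix of `bbb`. q1 means the last symbol is `b`; q2 means the last 2 symbols are `bb`; q3 means the last 3 symbols are `bbb`. Accept only at q3, where the string currently ends in `bbb`.
With 4 states:
        a   b  
>  q0   q0  q1 
   q1   q0  q2 
   q2   q0  q3 
 * q3   q0  q3 
(> = start, * = accepting)

start=q0; accept=q3; q0-a->q0; q0-b->q1; q1-a->q0; q1-b->q2; q2-a->q0; q2-b->q3; q3-a->q0; q3-b->q3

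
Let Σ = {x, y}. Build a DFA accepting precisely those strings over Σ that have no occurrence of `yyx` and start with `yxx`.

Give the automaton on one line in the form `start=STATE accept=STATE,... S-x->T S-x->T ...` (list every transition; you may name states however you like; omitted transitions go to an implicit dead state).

start=A accept=E,F,G A-x->B A-y->C B-x->B B-y->B C-x->D C-y->B D-x->E D-y->B E-x->E E-y->F F-x->E F-y->G G-x->B G-y->G

Handle the two conditions separately and then intersect. The first has 4 states tracking partial matches of the forbidden pattern `yyx`; the second has 5 states tracking whether the input so far still matches the prefix `yxx`. A product state is a pair (one from each), accepting exactly when both do. After merging equivalent states the machine shrinks.
With 7 states:
       x  y 
>  A   B  C 
   B   B  B 
   C   D  B 
   D   E  B 
 * E   E  F 
 * F   E  G 
 * G   B  G 
(> = start, * = accepting)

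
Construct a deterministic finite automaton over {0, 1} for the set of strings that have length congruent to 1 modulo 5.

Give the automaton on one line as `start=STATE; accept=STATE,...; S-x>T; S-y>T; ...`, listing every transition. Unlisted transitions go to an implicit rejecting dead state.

start=S0; accept=S1; S0-0>S1; S0-1>S1; S1-0>S2; S1-1>S2; S2-0>S3; S2-1>S3; S3-0>S4; S3-1>S4; S4-0>S0; S4-1>S0

Count input length modulo 5: every symbol advances one step around the cycle S0 → S1 → S2 → S3 → S4 → S0. Accept at S1.
5 states suffice.
        0   1  
>  S0   S1  S1 
 * S1   S2  S2 
   S2   S3  S3 
   S3   S4  S4 
   S4   S0  S0 
(> = start, * = accepting)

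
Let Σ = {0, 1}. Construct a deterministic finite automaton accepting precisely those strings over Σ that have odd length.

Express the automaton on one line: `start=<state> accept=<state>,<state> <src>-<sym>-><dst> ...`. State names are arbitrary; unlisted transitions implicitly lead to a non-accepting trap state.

start=S0 accept=S1 S0-0->S1 S0-1->S1 S1-0->S0 S1-1->S0

Count input length modulo 2: every symbol advances one step around the cycle S0 → S1 → S0. Accept at S1.
A 2-state machine:
        0   1  
>  S0   S1  S1 
 * S1   S0  S0 
(> = start, * = accepting)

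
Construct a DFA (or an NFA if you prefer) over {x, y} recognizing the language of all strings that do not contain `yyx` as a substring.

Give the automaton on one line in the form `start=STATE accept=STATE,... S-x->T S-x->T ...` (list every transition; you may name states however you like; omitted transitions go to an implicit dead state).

start=s0 accept=s0,s1,s2 s0-x->s0 s0-y->s1 s1-x->s0 s1-y->s2 s2-x->s3 s2-y->s2 s3-x->s3 s3-y->s3

Track partial matches of the forbidden pattern `yyx`. State s3 is a dead state reached once `yyx` has occurred; every other state accepts. s0 means no part of `yyx` is currently matched.
A 4-state machine:
        x   y  
>* s0   s0  s1 
 * s1   s0  s2 
 * s2   s3  s2 
   s3   s3  s3 
(> = start, * = accepting)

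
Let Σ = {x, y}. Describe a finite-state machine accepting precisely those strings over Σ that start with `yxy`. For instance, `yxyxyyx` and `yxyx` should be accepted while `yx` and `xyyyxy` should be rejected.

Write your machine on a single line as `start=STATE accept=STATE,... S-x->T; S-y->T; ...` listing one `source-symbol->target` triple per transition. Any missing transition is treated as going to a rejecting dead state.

Walk along `yxy` while the input agrees: from S0 take `y` to S1, and so on. Any deviation drops to the rejecting sink S4. Once S3 is reached the prefix is confirmed and every continuation is accepted.
With 5 states:
        x   y  
>  S0   S4  S1 
   S1   S2  S4 
   S2   S4  S3 
 * S3   S3  S3 
   S4   S4  S4 
(> = start, * = accepting)

start=S0; accept=S3; S0-x->S4; S0-y->S1; S1-x->S2; S1-y->S4; S2-x->S4; S2-y->S3; S3-x->S3; S3-y->S3; S4-x->S4; S4-y->S4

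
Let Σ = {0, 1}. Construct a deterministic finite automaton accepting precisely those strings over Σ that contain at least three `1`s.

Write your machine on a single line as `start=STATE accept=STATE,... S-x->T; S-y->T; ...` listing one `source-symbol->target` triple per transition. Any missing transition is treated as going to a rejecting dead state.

start=q0; accept=q3,q4; q0-0->q0; q0-1->q1; q1-0->q1; q1-1->q2; q2-0->q2; q2-1->q3; q3-0->q3; q3-1->q4; q4-0->q4; q4-1->q4

Only the number of `1`s matters, and only up to 4. Make a chain q0 → q1 → q2 → q3 → q4 advanced by each `1` (with q4 absorbing); every other symbol self-loops. The accepting set is {q3, q4}.
        0   1  
>  q0   q0  q1 
   q1   q1  q2 
   q2   q2  q3 
 * q3   q3  q4 
 * q4   q4  q4 
(> = start, * = accepting)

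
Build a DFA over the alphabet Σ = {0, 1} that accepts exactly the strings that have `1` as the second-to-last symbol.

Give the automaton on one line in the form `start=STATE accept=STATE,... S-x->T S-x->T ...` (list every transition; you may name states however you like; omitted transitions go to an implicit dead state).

Because acceptance depends on a position counted from the end, the machine has to buffer the most recent 2 symbols. Make each state the string of the last up-to-2 symbols read; on input `x` shift the window left and append `x`. Accept when the buffered window has length 2 and begins with `1`.
        0   1  
>  q0   q1  q2 
   q1   q3  q4 
   q2   q5  q6 
   q3   q3  q4 
   q4   q5  q6 
 * q5   q3  q4 
 * q6   q5  q6 
(> = start, * = accepting)

start=q0 accept=q5,q6 q0-0->q1 q0-1->q2 q1-0->q3 q1-1->q4 q2-0->q5 q2-1->q6 q3-0->q3 q3-1->q4 q4-0->q5 q4-1->q6 q5-0->q3 q5-1->q4 q6-0->q5 q6-1->q6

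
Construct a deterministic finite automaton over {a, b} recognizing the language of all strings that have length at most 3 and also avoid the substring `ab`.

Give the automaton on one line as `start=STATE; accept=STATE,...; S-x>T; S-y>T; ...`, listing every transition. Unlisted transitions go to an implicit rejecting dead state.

start=q0; accept=q0,q1,q2,q3,q5,q6; q0-a>q1; q0-b>q2; q1-a>q3; q1-b>q4; q2-a>q3; q2-b>q5; q3-a>q6; q3-b>q4; q4-a>q4; q4-b>q4; q5-a>q6; q5-b>q6; q6-a>q4; q6-b>q4

Build one automaton per condition and run them in lockstep. The first has 5 states tracking the input length, saturating at 4; the second has 3 states tracking partial matches of the forbidden pattern `ab`. A product state is a pair (one from each), accepting exactly when both do. After merging equivalent states the machine shrinks.
A 7-state machine:
        a   b  
>* q0   q1  q2 
 * q1   q3  q4 
 * q2   q3  q5 
 * q3   q6  q4 
   q4   q4  q4 
 * q5   q6  q6 
 * q6   q4  q4 
(> = start, * = accepting)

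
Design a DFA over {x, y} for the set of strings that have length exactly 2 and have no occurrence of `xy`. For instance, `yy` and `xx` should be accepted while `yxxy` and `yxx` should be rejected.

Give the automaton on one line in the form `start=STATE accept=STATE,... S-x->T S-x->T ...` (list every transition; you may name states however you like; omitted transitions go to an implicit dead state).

start=A accept=D A-x->B A-y->C B-x->D B-y->E C-x->D C-y->D D-x->E D-y->E E-x->E E-y->E

Build one automaton per condition and run them in lockstep. The first has 4 states tracking the input length, saturating at 3; the second has 3 states tracking partial matches of the forbidden pattern `xy`. A product state is a pair (one from each), accepting exactly when both do. Equivalent product states are then merged.
A 5-state machine:
       x  y 
>  A   B  C 
   B   D  E 
   C   D  D 
 * D   E  E 
   E   E  E 
(> = start, * = accepting)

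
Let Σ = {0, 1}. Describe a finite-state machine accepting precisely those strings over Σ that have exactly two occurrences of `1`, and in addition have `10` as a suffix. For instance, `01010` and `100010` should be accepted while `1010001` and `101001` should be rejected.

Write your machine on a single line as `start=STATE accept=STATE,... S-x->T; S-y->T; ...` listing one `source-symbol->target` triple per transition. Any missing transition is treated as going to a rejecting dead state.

start=S0; accept=S5; S0-0->S0; S0-1->S1; S1-0->S2; S1-1->S3; S2-0->S4; S2-1->S3; S3-0->S5; S3-1->S6; S4-0->S4; S4-1->S3; S5-0->S7; S5-1->S6; S6-0->S8; S6-1->S6; S7-0->S7; S7-1->S6; S8-0->S9; S8-1->S6; S9-0->S9; S9-1->S6

Run two small machines in parallel and take their product. The first has 4 states tracking the count of `1`s, saturating at 3; the second has 3 states tracking how much of the suffix `10` has currently been matched. A product state is a pair (one from each), accepting exactly when both do.
A 10-state machine:
        0   1  
>  S0   S0  S1 
   S1   S2  S3 
   S2   S4  S3 
   S3   S5  S6 
   S4   S4  S3 
 * S5   S7  S6 
   S6   S8  S6 
   S7   S7  S6 
   S8   S9  S6 
   S9   S9  S6 
(> = start, * = accepting)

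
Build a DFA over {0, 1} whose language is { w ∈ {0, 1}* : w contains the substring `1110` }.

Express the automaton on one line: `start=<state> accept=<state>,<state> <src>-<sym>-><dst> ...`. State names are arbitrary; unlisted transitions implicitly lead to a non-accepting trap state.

start=q0 accept=q4 q0-0->q0 q0-1->q1 q1-0->q0 q1-1->q2 q2-0->q0 q2-1->q3 q3-0->q4 q3-1->q3 q4-0->q4 q4-1->q4

Track how much of `1110` has been matched so far: state q0 is no progress, q4 is the absorbing accept state reached once `1110` has occurred. Intermediate states record partial matches; on a mismatch, fall back to the longest reusable overlap.
5 states suffice.
        0   1  
>  q0   q0  q1 
   q1   q0  q2 
   q2   q0  q3 
   q3   q4  q3 
 * q4   q4  q4 
(> = start, * = accepting)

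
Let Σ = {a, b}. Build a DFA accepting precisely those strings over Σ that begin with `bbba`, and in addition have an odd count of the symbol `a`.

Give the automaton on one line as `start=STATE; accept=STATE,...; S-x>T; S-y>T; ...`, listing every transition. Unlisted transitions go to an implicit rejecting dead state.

Build one automaton per condition and run them in lockstep. The first has 6 states tracking whether the input so far still matches the prefix `bbba`; the second has 2 states tracking the count of `a`s modulo 2. A product state is a pair (one from each), accepting exactly when both do. Minimizing collapses redundant product states.
7 states suffice.
        a   b  
>  S0   S1  S2 
   S1   S1  S1 
   S2   S1  S3 
   S3   S1  S4 
   S4   S5  S1 
 * S5   S6  S5 
   S6   S5  S6 
(> = start, * = accepting)

start=S0; accept=S5; S0-a>S1; S0-b>S2; S1-a>S1; S1-b>S1; S2-a>S1; S2-b>S3; S3-a>S1; S3-b>S4; S4-a>S5; S4-b>S1; S5-a>S6; S5-b>S5; S6-a>S5; S6-b>S6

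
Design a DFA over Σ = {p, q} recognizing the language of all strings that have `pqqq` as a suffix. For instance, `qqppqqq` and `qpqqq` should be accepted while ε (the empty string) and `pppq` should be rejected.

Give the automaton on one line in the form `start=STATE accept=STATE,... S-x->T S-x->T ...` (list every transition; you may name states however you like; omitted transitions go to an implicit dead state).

Let each state record the length of the longest suffix of the input read so far that is also a prefix of `pqqq`. B means the last symbol is `p`; C means the last 2 symbols are `pq`; D means the last 3 symbols are `pqq`; E means the last 4 symbols are `pqqq`. Accept only at E, where the string currently ends in `pqqq`.
A 5-state machine:
       p  q 
>  A   B  A 
   B   B  C 
   C   B  D 
   D   B  E 
 * E   B  A 
(> = start, * = accepting)

start=A accept=E A-p->B A-q->A B-p->B B-q->C C-p->B C-q->D D-p->B D-q->E E-p->B E-q->A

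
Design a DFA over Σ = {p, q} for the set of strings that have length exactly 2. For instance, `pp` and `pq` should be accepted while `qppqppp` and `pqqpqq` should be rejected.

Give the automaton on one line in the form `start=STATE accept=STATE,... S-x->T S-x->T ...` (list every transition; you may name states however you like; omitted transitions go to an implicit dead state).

start=S0 accept=S2 S0-p->S1 S0-q->S1 S1-p->S2 S1-q->S2 S2-p->S3 S2-q->S3 S3-p->S3 S3-q->S3

We only need to distinguish lengths 0, 1, …, 2, and '>2'. Chain S0 → S1 → S2 → S3 on every symbol, with S3 looping. Accepting states: {S2}.
        p   q  
>  S0   S1  S1 
   S1   S2  S2 
 * S2   S3  S3 
   S3   S3  S3 
(> = start, * = accepting)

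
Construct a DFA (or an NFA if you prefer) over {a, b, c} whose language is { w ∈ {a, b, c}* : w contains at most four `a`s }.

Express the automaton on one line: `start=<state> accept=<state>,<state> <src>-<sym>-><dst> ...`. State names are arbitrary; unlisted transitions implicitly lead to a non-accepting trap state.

Count `a`s, saturating at 5: states q0 through q4 mean 0 through 4 `a`s seen; q5 means more than 4. Each `a` increments (capped at q5); other symbols loop. Accept from {q0, q1, q2, q3, q4}.
With 6 states:
        a   b   c  
>* q0   q1  q0  q0 
 * q1   q2  q1  q1 
 * q2   q3  q2  q2 
 * q3   q4  q3  q3 
 * q4   q5  q4  q4 
   q5   q5  q5  q5 
(> = start, * = accepting)

start=q0 accept=q0,q1,q2,q3,q4 q0-a->q1 q0-b->q0 q0-c->q0 q1-a->q2 q1-b->q1 q1-c->q1 q2-a->q3 q2-b->q2 q2-c->q2 q3-a->q4 q3-b->q3 q3-c->q3 q4-a->q5 q4-b->q4 q4-c->q4 q5-a->q5 q5-b->q5 q5-c->q5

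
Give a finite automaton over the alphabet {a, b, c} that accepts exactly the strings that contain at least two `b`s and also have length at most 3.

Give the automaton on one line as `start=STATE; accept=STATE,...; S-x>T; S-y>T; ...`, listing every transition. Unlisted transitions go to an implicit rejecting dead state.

Build one automaton per condition and run them in lockstep. One (4 states) tracks the count of `b`s, saturating at 3; the other (5 states) tracks the input length, saturating at 4. Each combined state is a pair, one component from each; accept when both components accept.
A 14-state machine:
          a    b    c  
>  q0     q1   q2   q1 
   q1     q3   q4   q3 
   q2     q4   q5   q4 
   q3     q6   q7   q6 
   q4     q7   q8   q7 
 * q5     q8   q9   q8 
   q6    q10  q11  q10 
   q7    q11  q12  q11 
 * q8    q12  q13  q12 
 * q9    q13  q13  q13 
   q10   q10  q11  q10 
   q11   q11  q12  q11 
   q12   q12  q13  q12 
   q13   q13  q13  q13 
(> = start, * = accepting)

start=q0; accept=q5,q8,q9; q0-a>q1; q0-b>q2; q0-c>q1; q1-a>q3; q1-b>q4; q1-c>q3; q2-a>q4; q2-b>q5; q2-c>q4; q3-a>q6; q3-b>q7; q3-c>q6; q4-a>q7; q4-b>q8; q4-c>q7; q5-a>q8; q5-b>q9; q5-c>q8; q6-a>q10; q6-b>q11; q6-c>q10; q7-a>q11; q7-b>q12; q7-c>q11; q8-a>q12; q8-b>q13; q8-c>q12; q9-a>q13; q9-b>q13; q9-c>q13; q10-a>q10; q10-b>q11; q10-c>q10; q11-a>q11; q11-b>q12; q11-c>q11; q12-a>q12; q12-b>q13; q12-c>q12; q13-a>q13; q13-b>q13; q13-c>q13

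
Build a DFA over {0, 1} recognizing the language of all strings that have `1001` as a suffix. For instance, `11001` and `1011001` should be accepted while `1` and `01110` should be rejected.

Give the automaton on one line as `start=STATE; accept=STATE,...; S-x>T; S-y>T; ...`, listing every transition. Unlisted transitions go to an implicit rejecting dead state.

start=q0; accept=q4; q0-0>q0; q0-1>q1; q1-0>q2; q1-1>q1; q2-0>q3; q2-1>q1; q3-0>q0; q3-1>q4; q4-0>q2; q4-1>q1

Let each state record the length of the longest suffix of the input read so far that is also a prefix of `1001`. q1 means the last symbol is `1`; q2 means the last 2 symbols are `10`; q3 means the last 3 symbols are `100`; q4 means the last 4 symbols are `1001`. Accept only at q4, where the string currently ends in `1001`.
A 5-state machine:
        0   1  
>  q0   q0  q1 
   q1   q2  q1 
   q2   q3  q1 
   q3   q0  q4 
 * q4   q2  q1 
(> = start, * = accepting)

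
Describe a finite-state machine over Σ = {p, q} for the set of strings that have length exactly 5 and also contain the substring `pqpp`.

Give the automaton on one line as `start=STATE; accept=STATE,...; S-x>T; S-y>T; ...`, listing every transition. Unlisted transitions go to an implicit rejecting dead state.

Run two small machines in parallel and take their product. One (7 states) tracks the input length, saturating at 6; the other (5 states) tracks whether and how much of `pqpp` has been seen. Each combined state is a pair, one component from each; accept when both components accept. After merging equivalent states the machine shrinks.
An 11-state machine:
          p    q  
>  s0     s1   s2 
   s1     s3   s4 
   s2     s3   s5 
   s3     s5   s6 
   s4     s7   s5 
   s5     s5   s5 
   s6     s8   s5 
   s7     s9   s5 
   s8    s10   s5 
   s9    s10  s10 
 * s10    s5   s5 
(> = start, * = accepting)

start=s0; accept=s10; s0-p>s1; s0-q>s2; s1-p>s3; s1-q>s4; s2-p>s3; s2-q>s5; s3-p>s5; s3-q>s6; s4-p>s7; s4-q>s5; s5-p>s5; s5-q>s5; s6-p>s8; s6-q>s5; s7-p>s9; s7-q>s5; s8-p>s10; s8-q>s5; s9-p>s10; s9-q>s10; s10-p>s5; s10-q>s5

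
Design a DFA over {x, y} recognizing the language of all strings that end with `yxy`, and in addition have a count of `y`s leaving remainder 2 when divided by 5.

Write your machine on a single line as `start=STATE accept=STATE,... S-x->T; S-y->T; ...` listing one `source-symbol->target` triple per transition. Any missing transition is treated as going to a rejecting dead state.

Handle the two conditions separately and then intersect. The first has 4 states tracking how much of the suffix `yxy` has currently been matched; the second has 5 states tracking the count of `y`s modulo 5. A product state is a pair (one from each), accepting exactly when both do. Minimizing collapses redundant product states.
With 8 states:
        x   y  
>  q0   q0  q1 
   q1   q2  q3 
   q2   q4  q5 
   q3   q3  q6 
   q4   q4  q3 
 * q5   q3  q6 
   q6   q6  q7 
   q7   q7  q0 
(> = start, * = accepting)

start=q0; accept=q5; q0-x->q0; q0-y->q1; q1-x->q2; q1-y->q3; q2-x->q4; q2-y->q5; q3-x->q3; q3-y->q6; q4-x->q4; q4-y->q3; q5-x->q3; q5-y->q6; q6-x->q6; q6-y->q7; q7-x->q7; q7-y->q0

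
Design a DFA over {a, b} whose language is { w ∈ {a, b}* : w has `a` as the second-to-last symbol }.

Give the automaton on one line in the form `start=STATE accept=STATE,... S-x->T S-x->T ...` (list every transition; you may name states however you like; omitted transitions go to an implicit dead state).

start=S0 accept=S3,S4 S0-a->S1 S0-b->S2 S1-a->S3 S1-b->S4 S2-a->S5 S2-b->S6 S3-a->S3 S3-b->S4 S4-a->S5 S4-b->S6 S5-a->S3 S5-b->S4 S6-a->S5 S6-b->S6

A DFA must remember the last 2 symbols (since which symbol is second-to-last isn't known until the input ends). Use one state per possible window of the last ≤2 symbols; accept from those whose window starts with `a`.
A 7-state machine:
        a   b  
>  S0   S1  S2 
   S1   S3  S4 
   S2   S5  S6 
 * S3   S3  S4 
 * S4   S5  S6 
   S5   S3  S4 
   S6   S5  S6 
(> = start, * = accepting)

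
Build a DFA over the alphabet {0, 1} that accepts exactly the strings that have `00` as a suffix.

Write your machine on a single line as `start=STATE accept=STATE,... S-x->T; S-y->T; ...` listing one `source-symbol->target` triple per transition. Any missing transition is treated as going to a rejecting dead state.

start=s0; accept=s2; s0-0->s1; s0-1->s0; s1-0->s2; s1-1->s0; s2-0->s2; s2-1->s0

Let each state record the length of the longest suffix of the input read so far that is also a prefix of `00`. s1 means the last symbol is `0`; s2 means the last 2 symbols are `00`. Accept only at s2, where the string currently ends in `00`.
3 states suffice.
        0   1  
>  s0   s1  s0 
   s1   s2  s0 
 * s2   s2  s0 
(> = start, * = accepting)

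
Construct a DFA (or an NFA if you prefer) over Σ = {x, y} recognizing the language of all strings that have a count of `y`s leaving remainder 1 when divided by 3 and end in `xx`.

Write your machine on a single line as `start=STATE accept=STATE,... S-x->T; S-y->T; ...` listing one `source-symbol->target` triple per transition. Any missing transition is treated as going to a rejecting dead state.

Run two small machines in parallel and take their product. The first has 3 states tracking the count of `y`s modulo 3; the second has 3 states tracking how much of the suffix `xx` has currently been matched. A product state is a pair (one from each), accepting exactly when both do. After merging equivalent states the machine shrinks.
        x   y  
>  S0   S0  S1 
   S1   S2  S3 
   S2   S4  S3 
   S3   S3  S0 
 * S4   S4  S3 
(> = start, * = accepting)

start=S0; accept=S4; S0-x->S0; S0-y->S1; S1-x->S2; S1-y->S3; S2-x->S4; S2-y->S3; S3-x->S3; S3-y->S0; S4-x->S4; S4-y->S3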